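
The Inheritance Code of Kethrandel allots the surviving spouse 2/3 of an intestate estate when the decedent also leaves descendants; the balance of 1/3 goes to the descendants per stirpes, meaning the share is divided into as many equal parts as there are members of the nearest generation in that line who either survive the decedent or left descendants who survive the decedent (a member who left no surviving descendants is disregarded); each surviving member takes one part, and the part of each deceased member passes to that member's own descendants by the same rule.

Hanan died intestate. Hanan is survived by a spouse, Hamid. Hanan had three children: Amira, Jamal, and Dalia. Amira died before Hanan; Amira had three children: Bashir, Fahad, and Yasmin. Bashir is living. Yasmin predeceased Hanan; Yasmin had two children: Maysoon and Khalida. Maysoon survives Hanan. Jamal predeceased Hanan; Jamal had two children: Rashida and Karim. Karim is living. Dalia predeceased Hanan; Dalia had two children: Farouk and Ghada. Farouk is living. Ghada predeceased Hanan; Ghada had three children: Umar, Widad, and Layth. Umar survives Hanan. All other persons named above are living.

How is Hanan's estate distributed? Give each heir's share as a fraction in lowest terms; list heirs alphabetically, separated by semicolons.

Hamid, as surviving spouse, takes 2/3.
The remaining 1/3 passes to Hanan's descendants per stirpes.
The 1/3 is divided into 3 equal shares of 1/9 among Amira, Jamal, Dalia.
Amira predeceased; the 1/9 allotted to Amira's branch passes to Amira's issue by representation.
The 1/9 is divided into 3 equal shares of 1/27 among Bashir, Fahad, Yasmin.
Bashir is living and takes 1/27.
Fahad is living and takes 1/27.
Yasmin predeceased; the 1/27 allotted to Yasmin's branch passes to Yasmin's issue by representation.
The 1/27 is divided into 2 equal shares of 1/54 among Maysoon, Khalida.
Maysoon is living and takes 1/54.
Khalida is living and takes 1/54.
Jamal predeceased; the 1/9 allotted to Jamal's branch passes to Jamal's issue by representation.
The 1/9 is divided into 2 equal shares of 1/18 among Rashida, Karim.
Rashida is living and takes 1/18.
Karim is living and takes 1/18.
Dalia predeceased; the 1/9 allotted to Dalia's branch passes to Dalia's issue by representation.
The 1/9 is divided into 2 equal shares of 1/18 among Farouk, Ghada.
Farouk is living and takes 1/18.
Ghada predeceased; the 1/18 allotted to Ghada's branch passes to Ghada's issue by representation.
The 1/18 is divided into 3 equal shares of 1/54 among Umar, Widad, Layth.
Umar is living and takes 1/54.
Widad is living and takes 1/54.
Layth is living and takes 1/54.

Bashir 1/27; Fahad 1/27; Farouk 1/18; Hamid 2/3; Karim 1/18; Khalida 1/54; Layth 1/54; Maysoon 1/54; Rashida 1/18; Umar 1/54; Widad 1/54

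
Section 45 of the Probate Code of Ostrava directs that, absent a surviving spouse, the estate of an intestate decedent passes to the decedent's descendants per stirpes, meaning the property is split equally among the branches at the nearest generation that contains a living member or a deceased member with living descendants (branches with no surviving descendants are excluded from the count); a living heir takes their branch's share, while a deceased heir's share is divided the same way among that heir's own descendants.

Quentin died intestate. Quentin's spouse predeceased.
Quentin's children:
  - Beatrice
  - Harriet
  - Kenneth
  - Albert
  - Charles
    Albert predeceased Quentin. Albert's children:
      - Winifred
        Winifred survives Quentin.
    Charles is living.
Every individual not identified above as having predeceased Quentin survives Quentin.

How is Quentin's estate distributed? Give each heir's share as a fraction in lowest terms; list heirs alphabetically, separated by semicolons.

There is no surviving spouse, so the entire estate passes to Quentin's descendants per stirpes.
The estate is divided into 5 equal shares of 1/5 among Beatrice, Harriet, Kenneth, Albert, Charles.
Beatrice is living and takes 1/5.
Harriet is living and takes 1/5.
Kenneth is living and takes 1/5.
Albert predeceased; the 1/5 allotted to Albert's branch passes to Albert's issue by representation.
Winifred is the sole taker at this level and receives the full 1/5.
Charles is living and takes 1/5.

Beatrice 1/5; Charles 1/5; Harriet 1/5; Kenneth 1/5; Winifred 1/5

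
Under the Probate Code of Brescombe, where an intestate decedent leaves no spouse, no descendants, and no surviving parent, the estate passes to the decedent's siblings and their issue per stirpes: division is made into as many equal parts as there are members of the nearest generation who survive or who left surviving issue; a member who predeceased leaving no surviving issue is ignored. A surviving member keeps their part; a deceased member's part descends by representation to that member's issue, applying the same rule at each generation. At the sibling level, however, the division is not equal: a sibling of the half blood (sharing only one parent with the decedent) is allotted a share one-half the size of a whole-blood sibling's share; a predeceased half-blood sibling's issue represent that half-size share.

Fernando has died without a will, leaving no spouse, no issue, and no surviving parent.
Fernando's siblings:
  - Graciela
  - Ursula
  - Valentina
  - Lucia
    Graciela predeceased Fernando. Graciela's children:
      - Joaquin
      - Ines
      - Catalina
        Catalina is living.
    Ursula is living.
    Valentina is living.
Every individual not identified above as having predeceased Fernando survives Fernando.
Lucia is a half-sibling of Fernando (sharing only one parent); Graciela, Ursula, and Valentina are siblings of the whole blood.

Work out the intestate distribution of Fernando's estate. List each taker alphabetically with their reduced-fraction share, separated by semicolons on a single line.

No spouse, descendants, or parent survives, so the estate passes to Fernando's siblings per stirpes.
Half-blood siblings count for one-half the weight of whole-blood siblings at the initial division.
Dividing 1 in proportion to weights (total weight 7/2): Graciela (weight 1) → 2/7; Ursula (weight 1) → 2/7; Valentina (weight 1) → 2/7; Lucia (weight 1/2) → 1/7.
Graciela predeceased; the 2/7 allotted to Graciela's branch passes to Graciela's issue by representation.
The 2/7 is divided into 3 equal shares of 2/21 among Joaquin, Ines, Catalina.
Joaquin is living and takes 2/21.
Ines is living and takes 2/21.
Catalina is living and takes 2/21.
Ursula is living and takes 2/7.
Valentina is living and takes 2/7.
Lucia is living and takes 1/7.

Catalina 2/21; Ines 2/21; Joaquin 2/21; Lucia 1/7; Ursula 2/7; Valentina 2/7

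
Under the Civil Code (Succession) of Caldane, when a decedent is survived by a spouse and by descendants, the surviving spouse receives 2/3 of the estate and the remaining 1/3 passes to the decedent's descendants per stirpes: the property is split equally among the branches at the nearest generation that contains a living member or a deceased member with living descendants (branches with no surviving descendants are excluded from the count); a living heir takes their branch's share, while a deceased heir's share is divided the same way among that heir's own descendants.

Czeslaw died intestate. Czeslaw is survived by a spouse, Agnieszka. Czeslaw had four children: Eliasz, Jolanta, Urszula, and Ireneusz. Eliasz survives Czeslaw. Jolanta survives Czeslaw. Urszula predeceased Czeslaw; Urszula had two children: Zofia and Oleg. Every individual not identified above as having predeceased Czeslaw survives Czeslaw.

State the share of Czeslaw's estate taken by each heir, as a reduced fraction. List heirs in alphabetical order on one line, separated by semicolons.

Agnieszka, as surviving spouse, takes 2/3.
The remaining 1/3 passes to Czeslaw's descendants per stirpes.
The 1/3 is divided into 4 equal shares of 1/12 among Eliasz, Jolanta, Urszula, Ireneusz.
Eliasz is living and takes 1/12.
Jolanta is living and takes 1/12.
Urszula predeceased; the 1/12 allotted to Urszula's branch passes to Urszula's issue by representation.
The 1/12 is divided into 2 equal shares of 1/24 among Zofia, Oleg.
Zofia is living and takes 1/24.
Oleg is living and takes 1/24.
Ireneusz is living and takes 1/12.

Agnieszka 2/3; Eliasz 1/12; Ireneusz 1/12; Jolanta 1/12; Oleg 1/24; Zofia 1/24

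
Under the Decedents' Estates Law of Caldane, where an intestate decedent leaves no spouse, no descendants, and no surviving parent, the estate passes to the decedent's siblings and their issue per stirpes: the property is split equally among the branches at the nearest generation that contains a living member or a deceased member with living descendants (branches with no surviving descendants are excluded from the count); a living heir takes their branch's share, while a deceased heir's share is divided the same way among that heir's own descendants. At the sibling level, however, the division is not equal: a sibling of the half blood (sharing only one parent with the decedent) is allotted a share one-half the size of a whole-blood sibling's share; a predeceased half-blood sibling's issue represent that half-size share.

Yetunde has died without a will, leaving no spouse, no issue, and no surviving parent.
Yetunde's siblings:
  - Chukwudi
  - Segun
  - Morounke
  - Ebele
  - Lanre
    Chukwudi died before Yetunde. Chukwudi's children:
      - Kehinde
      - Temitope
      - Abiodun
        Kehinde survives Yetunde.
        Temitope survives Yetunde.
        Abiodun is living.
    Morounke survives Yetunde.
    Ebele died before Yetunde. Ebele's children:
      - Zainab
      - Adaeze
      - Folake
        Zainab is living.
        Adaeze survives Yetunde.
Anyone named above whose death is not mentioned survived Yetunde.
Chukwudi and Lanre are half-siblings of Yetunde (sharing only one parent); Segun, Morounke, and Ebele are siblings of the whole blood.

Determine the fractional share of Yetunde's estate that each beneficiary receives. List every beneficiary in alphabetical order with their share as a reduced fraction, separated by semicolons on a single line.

Abiodun 1/24; Adaeze 1/12; Folake 1/12; Kehinde 1/24; Lanre 1/8; Morounke 1/4; Segun 1/4; Temitope 1/24; Zainab 1/12

No spouse, descendants, or parent survives, so the estate passes to Yetunde's siblings per stirpes.
Half-blood siblings count for one-half the weight of whole-blood siblings at the initial division.
Dividing 1 in proportion to weights (total weight 4): Chukwudi (weight 1/2) → 1/8; Segun (weight 1) → 1/4; Morounke (weight 1) → 1/4; Ebele (weight 1) → 1/4; Lanre (weight 1/2) → 1/8.
Chukwudi predeceased; the 1/8 allotted to Chukwudi's branch passes to Chukwudi's issue by representation.
The 1/8 is divided into 3 equal shares of 1/24 among Kehinde, Temitope, Abiodun.
Kehinde is living and takes 1/24.
Temitope is living and takes 1/24.
Abiodun is living and takes 1/24.
Segun is living and takes 1/4.
Morounke is living and takes 1/4.
Ebele predeceased; the 1/4 allotted to Ebele's branch passes to Ebele's issue by representation.
The 1/4 is divided into 3 equal shares of 1/12 among Zainab, Adaeze, Folake.
Zainab is living and takes 1/12.
Adaeze is living and takes 1/12.
Folake is living and takes 1/12.
Lanre is living and takes 1/8.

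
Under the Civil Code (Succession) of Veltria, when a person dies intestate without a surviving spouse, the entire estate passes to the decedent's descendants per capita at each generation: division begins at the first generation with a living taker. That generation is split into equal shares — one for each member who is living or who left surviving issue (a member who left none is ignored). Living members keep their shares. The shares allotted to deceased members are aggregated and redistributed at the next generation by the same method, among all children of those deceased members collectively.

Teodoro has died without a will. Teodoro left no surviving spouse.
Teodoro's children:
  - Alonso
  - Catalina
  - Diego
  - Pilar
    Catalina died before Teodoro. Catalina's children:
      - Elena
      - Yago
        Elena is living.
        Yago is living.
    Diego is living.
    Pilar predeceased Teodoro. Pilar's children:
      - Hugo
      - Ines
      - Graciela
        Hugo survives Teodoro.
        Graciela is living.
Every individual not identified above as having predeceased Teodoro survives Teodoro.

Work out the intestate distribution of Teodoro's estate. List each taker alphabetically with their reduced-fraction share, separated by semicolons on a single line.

There is no surviving spouse, so the entire estate passes to Teodoro's descendants per capita at each generation.
At generation 1 (Alonso, Catalina, Diego, Pilar) there are 4 shares of (1)/4 = 1/4 each.
Living: Alonso and Diego — each takes 1/4.
Deceased: Catalina and Pilar. Their combined 1/2 is pooled and carried to generation 2.
At generation 2 (Elena, Yago, Hugo, Ines, Graciela) there are 5 shares of (1/2)/5 = 1/10 each.
Living: Elena, Yago, Hugo, Ines, and Graciela — each takes 1/10.

Alonso 1/4; Diego 1/4; Elena 1/10; Graciela 1/10; Hugo 1/10; Ines 1/10; Yago 1/10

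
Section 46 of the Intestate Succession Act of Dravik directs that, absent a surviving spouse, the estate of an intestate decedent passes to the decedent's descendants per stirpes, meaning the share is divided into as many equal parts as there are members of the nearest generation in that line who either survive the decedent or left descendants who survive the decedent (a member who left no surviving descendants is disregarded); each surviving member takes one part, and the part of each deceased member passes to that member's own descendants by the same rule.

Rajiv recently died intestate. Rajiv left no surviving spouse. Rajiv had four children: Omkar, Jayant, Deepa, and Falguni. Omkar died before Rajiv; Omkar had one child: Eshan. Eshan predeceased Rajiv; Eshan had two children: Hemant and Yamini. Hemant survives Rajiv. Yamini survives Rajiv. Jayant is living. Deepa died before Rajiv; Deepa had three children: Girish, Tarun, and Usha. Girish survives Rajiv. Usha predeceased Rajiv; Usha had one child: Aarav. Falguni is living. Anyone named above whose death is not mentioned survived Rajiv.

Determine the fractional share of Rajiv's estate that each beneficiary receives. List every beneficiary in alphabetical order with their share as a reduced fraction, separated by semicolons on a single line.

There is no surviving spouse, so the entire estate passes to Rajiv's descendants per stirpes.
The estate is divided into 4 equal shares of 1/4 among Omkar, Jayant, Deepa, Falguni.
Omkar predeceased; the 1/4 allotted to Omkar's branch passes to Omkar's issue by representation.
Eshan's line is the sole branch at this level, so the full 1/4 passes to Eshan's issue by representation.
The 1/4 is divided into 2 equal shares of 1/8 among Hemant, Yamini.
Hemant is living and takes 1/8.
Yamini is living and takes 1/8.
Jayant is living and takes 1/4.
Deepa predeceased; the 1/4 allotted to Deepa's branch passes to Deepa's issue by representation.
The 1/4 is divided into 3 equal shares of 1/12 among Girish, Tarun, Usha.
Girish is living and takes 1/12.
Tarun is living and takes 1/12.
Usha predeceased; the 1/12 allotted to Usha's branch passes to Usha's issue by representation.
Aarav is the sole taker at this level and receives the full 1/12.
Falguni is living and takes 1/4.

Aarav 1/12; Falguni 1/4; Girish 1/12; Hemant 1/8; Jayant 1/4; Tarun 1/12; Yamini 1/8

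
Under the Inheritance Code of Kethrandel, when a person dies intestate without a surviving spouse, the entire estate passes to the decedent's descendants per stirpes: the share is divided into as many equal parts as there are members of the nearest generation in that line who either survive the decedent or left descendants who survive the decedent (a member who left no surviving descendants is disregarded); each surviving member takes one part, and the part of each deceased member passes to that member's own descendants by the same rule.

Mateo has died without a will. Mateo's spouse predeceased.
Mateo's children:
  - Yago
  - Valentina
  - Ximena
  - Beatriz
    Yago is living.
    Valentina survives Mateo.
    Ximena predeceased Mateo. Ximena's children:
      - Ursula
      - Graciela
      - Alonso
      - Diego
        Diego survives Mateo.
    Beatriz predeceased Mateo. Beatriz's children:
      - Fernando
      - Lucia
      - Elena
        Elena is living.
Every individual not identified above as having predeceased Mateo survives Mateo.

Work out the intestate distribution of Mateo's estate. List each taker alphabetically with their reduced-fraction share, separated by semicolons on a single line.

Alonso 1/16; Diego 1/16; Elena 1/12; Fernando 1/12; Graciela 1/16; Lucia 1/12; Ursula 1/16; Valentina 1/4; Yago 1/4

There is no surviving spouse, so the entire estate passes to Mateo's descendants per stirpes.
The estate is divided into 4 equal shares of 1/4 among Yago, Valentina, Ximena, Beatriz.
Yago is living and takes 1/4.
Valentina is living and takes 1/4.
Ximena predeceased; the 1/4 allotted to Ximena's branch passes to Ximena's issue by representation.
The 1/4 is divided into 4 equal shares of 1/16 among Ursula, Graciela, Alonso, Diego.
Ursula is living and takes 1/16.
Graciela is living and takes 1/16.
Alonso is living and takes 1/16.
Diego is living and takes 1/16.
Beatriz predeceased; the 1/4 allotted to Beatriz's branch passes to Beatriz's issue by representation.
The 1/4 is divided into 3 equal shares of 1/12 among Fernando, Lucia, Elena.
Fernando is living and takes 1/12.
Lucia is living and takes 1/12.
Elena is living and takes 1/12.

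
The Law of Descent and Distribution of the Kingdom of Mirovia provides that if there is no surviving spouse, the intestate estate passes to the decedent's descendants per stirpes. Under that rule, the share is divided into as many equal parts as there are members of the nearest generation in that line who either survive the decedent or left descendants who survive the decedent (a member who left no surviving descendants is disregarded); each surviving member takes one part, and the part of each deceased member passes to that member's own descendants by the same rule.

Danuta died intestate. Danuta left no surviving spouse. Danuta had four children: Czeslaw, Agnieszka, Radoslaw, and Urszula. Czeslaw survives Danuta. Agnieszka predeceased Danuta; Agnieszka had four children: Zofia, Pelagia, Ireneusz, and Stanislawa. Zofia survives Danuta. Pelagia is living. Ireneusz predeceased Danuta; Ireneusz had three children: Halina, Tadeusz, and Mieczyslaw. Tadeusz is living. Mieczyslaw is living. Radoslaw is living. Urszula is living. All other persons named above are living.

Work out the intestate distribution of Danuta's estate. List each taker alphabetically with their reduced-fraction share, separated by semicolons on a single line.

Czeslaw 1/4; Halina 1/48; Mieczyslaw 1/48; Pelagia 1/16; Radoslaw 1/4; Stanislawa 1/16; Tadeusz 1/48; Urszula 1/4; Zofia 1/16

There is no surviving spouse, so the entire estate passes to Danuta's descendants per stirpes.
The estate is divided into 4 equal shares of 1/4 among Czeslaw, Agnieszka, Radoslaw, Urszula.
Czeslaw is living and takes 1/4.
Agnieszka predeceased; the 1/4 allotted to Agnieszka's branch passes to Agnieszka's issue by representation.
The 1/4 is divided into 4 equal shares of 1/16 among Zofia, Pelagia, Ireneusz, Stanislawa.
Zofia is living and takes 1/16.
Pelagia is living and takes 1/16.
Ireneusz predeceased; the 1/16 allotted to Ireneusz's branch passes to Ireneusz's issue by representation.
The 1/16 is divided into 3 equal shares of 1/48 among Halina, Tadeusz, Mieczyslaw.
Halina is living and takes 1/48.
Tadeusz is living and takes 1/48.
Mieczyslaw is living and takes 1/48.
Stanislawa is living and takes 1/16.
Radoslaw is living and takes 1/4.
Urszula is living and takes 1/4.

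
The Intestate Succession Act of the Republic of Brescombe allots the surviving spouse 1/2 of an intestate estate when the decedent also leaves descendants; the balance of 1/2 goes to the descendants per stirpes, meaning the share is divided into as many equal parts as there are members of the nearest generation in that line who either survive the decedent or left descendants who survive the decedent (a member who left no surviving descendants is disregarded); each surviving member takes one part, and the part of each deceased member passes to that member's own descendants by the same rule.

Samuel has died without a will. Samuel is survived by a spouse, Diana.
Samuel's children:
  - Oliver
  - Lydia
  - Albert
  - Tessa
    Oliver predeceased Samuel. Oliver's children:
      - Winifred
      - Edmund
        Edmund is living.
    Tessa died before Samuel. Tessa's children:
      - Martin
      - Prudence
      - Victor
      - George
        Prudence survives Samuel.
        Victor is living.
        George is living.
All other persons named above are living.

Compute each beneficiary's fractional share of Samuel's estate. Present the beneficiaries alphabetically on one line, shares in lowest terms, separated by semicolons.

Albert 1/8; Diana 1/2; Edmund 1/16; George 1/32; Lydia 1/8; Martin 1/32; Prudence 1/32; Victor 1/32; Winifred 1/16

Diana, as surviving spouse, takes 1/2.
The remaining 1/2 passes to Samuel's descendants per stirpes.
The 1/2 is divided into 4 equal shares of 1/8 among Oliver, Lydia, Albert, Tessa.
Oliver predeceased; the 1/8 allotted to Oliver's branch passes to Oliver's issue by representation.
The 1/8 is divided into 2 equal shares of 1/16 among Winifred, Edmund.
Winifred is living and takes 1/16.
Edmund is living and takes 1/16.
Lydia is living and takes 1/8.
Albert is living and takes 1/8.
Tessa predeceased; the 1/8 allotted to Tessa's branch passes to Tessa's issue by representation.
The 1/8 is divided into 4 equal shares of 1/32 among Martin, Prudence, Victor, George.
Martin is living and takes 1/32.
Prudence is living and takes 1/32.
Victor is living and takes 1/32.
George is living and takes 1/32.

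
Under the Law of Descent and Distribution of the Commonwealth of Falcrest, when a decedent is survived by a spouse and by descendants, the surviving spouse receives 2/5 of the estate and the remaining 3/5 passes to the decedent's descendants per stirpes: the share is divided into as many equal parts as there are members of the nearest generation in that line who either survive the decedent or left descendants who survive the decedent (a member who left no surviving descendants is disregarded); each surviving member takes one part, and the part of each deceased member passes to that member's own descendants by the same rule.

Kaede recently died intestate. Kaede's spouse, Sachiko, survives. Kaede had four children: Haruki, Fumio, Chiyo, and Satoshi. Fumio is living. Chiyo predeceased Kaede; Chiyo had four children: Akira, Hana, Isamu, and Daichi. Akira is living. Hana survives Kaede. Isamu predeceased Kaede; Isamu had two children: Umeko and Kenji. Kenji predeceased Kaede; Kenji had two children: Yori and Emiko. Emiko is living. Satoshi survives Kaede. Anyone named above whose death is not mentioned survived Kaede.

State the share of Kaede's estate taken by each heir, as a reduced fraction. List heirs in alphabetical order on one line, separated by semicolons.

Akira 3/80; Daichi 3/80; Emiko 3/320; Fumio 3/20; Hana 3/80; Haruki 3/20; Sachiko 2/5; Satoshi 3/20; Umeko 3/160; Yori 3/320

Sachiko, as surviving spouse, takes 2/5.
The remaining 3/5 passes to Kaede's descendants per stirpes.
The 3/5 is divided into 4 equal shares of 3/20 among Haruki, Fumio, Chiyo, Satoshi.
Haruki is living and takes 3/20.
Fumio is living and takes 3/20.
Chiyo predeceased; the 3/20 allotted to Chiyo's branch passes to Chiyo's issue by representation.
The 3/20 is divided into 4 equal shares of 3/80 among Akira, Hana, Isamu, Daichi.
Akira is living and takes 3/80.
Hana is living and takes 3/80.
Isamu predeceased; the 3/80 allotted to Isamu's branch passes to Isamu's issue by representation.
The 3/80 is divided into 2 equal shares of 3/160 among Umeko, Kenji.
Umeko is living and takes 3/160.
Kenji predeceased; the 3/160 allotted to Kenji's branch passes to Kenji's issue by representation.
The 3/160 is divided into 2 equal shares of 3/320 among Yori, Emiko.
Yori is living and takes 3/320.
Emiko is living and takes 3/320.
Daichi is living and takes 3/80.
Satoshi is living and takes 3/20.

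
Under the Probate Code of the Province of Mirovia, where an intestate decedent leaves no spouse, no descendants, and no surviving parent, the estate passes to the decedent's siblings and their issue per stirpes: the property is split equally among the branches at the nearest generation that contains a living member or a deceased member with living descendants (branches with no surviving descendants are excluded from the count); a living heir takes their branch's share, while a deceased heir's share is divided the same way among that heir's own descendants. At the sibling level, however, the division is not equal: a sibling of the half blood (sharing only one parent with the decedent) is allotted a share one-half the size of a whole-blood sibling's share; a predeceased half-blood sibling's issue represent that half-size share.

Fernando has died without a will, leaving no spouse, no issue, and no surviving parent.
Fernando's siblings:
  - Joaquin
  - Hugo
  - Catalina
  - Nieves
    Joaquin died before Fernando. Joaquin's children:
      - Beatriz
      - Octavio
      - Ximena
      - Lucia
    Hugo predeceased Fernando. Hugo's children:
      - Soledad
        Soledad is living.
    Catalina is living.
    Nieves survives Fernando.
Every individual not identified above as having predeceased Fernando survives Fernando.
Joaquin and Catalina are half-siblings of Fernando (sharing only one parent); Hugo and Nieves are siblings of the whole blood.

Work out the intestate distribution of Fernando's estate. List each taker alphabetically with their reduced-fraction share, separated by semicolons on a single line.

Beatriz 1/24; Catalina 1/6; Lucia 1/24; Nieves 1/3; Octavio 1/24; Soledad 1/3; Ximena 1/24

No spouse, descendants, or parent survives, so the estate passes to Fernando's siblings per stirpes.
Half-blood siblings count for one-half the weight of whole-blood siblings at the initial division.
Dividing 1 in proportion to weights (total weight 3): Joaquin (weight 1/2) → 1/6; Hugo (weight 1) → 1/3; Catalina (weight 1/2) → 1/6; Nieves (weight 1) → 1/3.
Joaquin predeceased; the 1/6 allotted to Joaquin's branch passes to Joaquin's issue by representation.
The 1/6 is divided into 4 equal shares of 1/24 among Beatriz, Octavio, Ximena, Lucia.
Beatriz is living and takes 1/24.
Octavio is living and takes 1/24.
Ximena is living and takes 1/24.
Lucia is living and takes 1/24.
Hugo predeceased; the 1/3 allotted to Hugo's branch passes to Hugo's issue by representation.
Soledad is the sole taker at this level and receives the full 1/3.
Catalina is living and takes 1/6.
Nieves is living and takes 1/3.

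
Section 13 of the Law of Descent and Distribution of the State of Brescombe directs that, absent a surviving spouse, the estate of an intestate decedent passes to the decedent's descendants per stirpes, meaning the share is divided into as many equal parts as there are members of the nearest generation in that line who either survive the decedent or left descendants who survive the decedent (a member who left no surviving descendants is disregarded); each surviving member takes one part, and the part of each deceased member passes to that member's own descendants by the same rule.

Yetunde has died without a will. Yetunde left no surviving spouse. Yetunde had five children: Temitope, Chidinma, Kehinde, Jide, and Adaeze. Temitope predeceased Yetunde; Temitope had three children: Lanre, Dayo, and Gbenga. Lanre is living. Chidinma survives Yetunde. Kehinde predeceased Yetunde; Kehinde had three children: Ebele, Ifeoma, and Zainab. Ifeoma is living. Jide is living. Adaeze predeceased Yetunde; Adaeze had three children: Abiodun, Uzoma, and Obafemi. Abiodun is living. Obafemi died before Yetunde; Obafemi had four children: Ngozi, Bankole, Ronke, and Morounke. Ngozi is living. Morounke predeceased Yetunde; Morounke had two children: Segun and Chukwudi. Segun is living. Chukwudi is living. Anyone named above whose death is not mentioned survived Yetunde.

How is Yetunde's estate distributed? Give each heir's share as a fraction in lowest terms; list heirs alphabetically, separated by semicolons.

There is no surviving spouse, so the entire estate passes to Yetunde's descendants per stirpes.
The estate is divided into 5 equal shares of 1/5 among Temitope, Chidinma, Kehinde, Jide, Adaeze.
Temitope predeceased; the 1/5 allotted to Temitope's branch passes to Temitope's issue by representation.
The 1/5 is divided into 3 equal shares of 1/15 among Lanre, Dayo, Gbenga.
Lanre is living and takes 1/15.
Dayo is living and takes 1/15.
Gbenga is living and takes 1/15.
Chidinma is living and takes 1/5.
Kehinde predeceased; the 1/5 allotted to Kehinde's branch passes to Kehinde's issue by representation.
The 1/5 is divided into 3 equal shares of 1/15 among Ebele, Ifeoma, Zainab.
Ebele is living and takes 1/15.
Ifeoma is living and takes 1/15.
Zainab is living and takes 1/15.
Jide is living and takes 1/5.
Adaeze predeceased; the 1/5 allotted to Adaeze's branch passes to Adaeze's issue by representation.
The 1/5 is divided into 3 equal shares of 1/15 among Abiodun, Uzoma, Obafemi.
Abiodun is living and takes 1/15.
Uzoma is living and takes 1/15.
Obafemi predeceased; the 1/15 allotted to Obafemi's branch passes to Obafemi's issue by representation.
The 1/15 is divided into 4 equal shares of 1/60 among Ngozi, Bankole, Ronke, Morounke.
Ngozi is living and takes 1/60.
Bankole is living and takes 1/60.
Ronke is living and takes 1/60.
Morounke predeceased; the 1/60 allotted to Morounke's branch passes to Morounke's issue by representation.
The 1/60 is divided into 2 equal shares of 1/120 among Segun, Chukwudi.
Segun is living and takes 1/120.
Chukwudi is living and takes 1/120.

Abiodun 1/15; Bankole 1/60; Chidinma 1/5; Chukwudi 1/120; Dayo 1/15; Ebele 1/15; Gbenga 1/15; Ifeoma 1/15; Jide 1/5; Lanre 1/15; Ngozi 1/60; Ronke 1/60; Segun 1/120; Uzoma 1/15; Zainab 1/15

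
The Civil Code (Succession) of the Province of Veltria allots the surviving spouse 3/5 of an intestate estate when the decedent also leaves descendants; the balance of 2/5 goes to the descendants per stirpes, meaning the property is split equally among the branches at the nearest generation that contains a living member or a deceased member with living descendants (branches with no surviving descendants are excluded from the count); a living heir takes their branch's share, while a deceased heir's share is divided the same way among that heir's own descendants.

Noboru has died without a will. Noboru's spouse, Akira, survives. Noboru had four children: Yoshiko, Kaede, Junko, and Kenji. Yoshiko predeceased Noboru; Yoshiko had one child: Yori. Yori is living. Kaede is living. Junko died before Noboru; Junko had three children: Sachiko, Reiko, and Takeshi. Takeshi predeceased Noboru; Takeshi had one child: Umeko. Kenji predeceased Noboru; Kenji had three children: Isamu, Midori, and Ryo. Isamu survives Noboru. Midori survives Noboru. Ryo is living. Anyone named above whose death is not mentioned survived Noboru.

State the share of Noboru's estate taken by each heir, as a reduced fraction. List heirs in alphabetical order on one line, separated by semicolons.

Akira 3/5; Isamu 1/30; Kaede 1/10; Midori 1/30; Reiko 1/30; Ryo 1/30; Sachiko 1/30; Umeko 1/30; Yori 1/10

Akira, as surviving spouse, takes 3/5.
The remaining 2/5 passes to Noboru's descendants per stirpes.
The 2/5 is divided into 4 equal shares of 1/10 among Yoshiko, Kaede, Junko, Kenji.
Yoshiko predeceased; the 1/10 allotted to Yoshiko's branch passes to Yoshiko's issue by representation.
Yori is the sole taker at this level and receives the full 1/10.
Kaede is living and takes 1/10.
Junko predeceased; the 1/10 allotted to Junko's branch passes to Junko's issue by representation.
The 1/10 is divided into 3 equal shares of 1/30 among Sachiko, Reiko, Takeshi.
Sachiko is living and takes 1/30.
Reiko is living and takes 1/30.
Takeshi predeceased; the 1/30 allotted to Takeshi's branch passes to Takeshi's issue by representation.
Umeko is the sole taker at this level and receives the full 1/30.
Kenji predeceased; the 1/10 allotted to Kenji's branch passes to Kenji's issue by representation.
The 1/10 is divided into 3 equal shares of 1/30 among Isamu, Midori, Ryo.
Isamu is living and takes 1/30.
Midori is living and takes 1/30.
Ryo is living and takes 1/30.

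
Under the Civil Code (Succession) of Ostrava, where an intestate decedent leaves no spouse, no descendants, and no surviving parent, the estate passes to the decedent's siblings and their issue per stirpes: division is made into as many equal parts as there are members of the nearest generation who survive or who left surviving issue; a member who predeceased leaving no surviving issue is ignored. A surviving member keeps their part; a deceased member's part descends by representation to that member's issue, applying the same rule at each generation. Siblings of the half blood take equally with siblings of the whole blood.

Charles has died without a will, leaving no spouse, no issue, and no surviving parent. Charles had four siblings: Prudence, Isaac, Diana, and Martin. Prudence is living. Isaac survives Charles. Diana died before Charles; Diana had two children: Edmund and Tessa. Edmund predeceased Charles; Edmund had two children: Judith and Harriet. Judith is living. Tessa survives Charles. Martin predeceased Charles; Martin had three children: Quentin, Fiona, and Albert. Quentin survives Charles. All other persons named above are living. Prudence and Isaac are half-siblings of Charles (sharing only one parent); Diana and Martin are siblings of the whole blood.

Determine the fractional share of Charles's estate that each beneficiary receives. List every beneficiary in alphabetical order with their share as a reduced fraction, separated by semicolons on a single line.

Albert 1/12; Fiona 1/12; Harriet 1/16; Isaac 1/4; Judith 1/16; Prudence 1/4; Quentin 1/12; Tessa 1/8

No spouse, descendants, or parent survives, so the estate passes to Charles's siblings per stirpes.
Half-blood and whole-blood siblings take equally under the stated rule.
The estate is divided into 4 equal shares of 1/4 among Prudence, Isaac, Diana, Martin.
Prudence is living and takes 1/4.
Isaac is living and takes 1/4.
Diana predeceased; the 1/4 allotted to Diana's branch passes to Diana's issue by representation.
The 1/4 is divided into 2 equal shares of 1/8 among Edmund, Tessa.
Edmund predeceased; the 1/8 allotted to Edmund's branch passes to Edmund's issue by representation.
The 1/8 is divided into 2 equal shares of 1/16 among Judith, Harriet.
Judith is living and takes 1/16.
Harriet is living and takes 1/16.
Tessa is living and takes 1/8.
Martin predeceased; the 1/4 allotted to Martin's branch passes to Martin's issue by representation.
The 1/4 is divided into 3 equal shares of 1/12 among Quentin, Fiona, Albert.
Quentin is living and takes 1/12.
Fiona is living and takes 1/12.
Albert is living and takes 1/12.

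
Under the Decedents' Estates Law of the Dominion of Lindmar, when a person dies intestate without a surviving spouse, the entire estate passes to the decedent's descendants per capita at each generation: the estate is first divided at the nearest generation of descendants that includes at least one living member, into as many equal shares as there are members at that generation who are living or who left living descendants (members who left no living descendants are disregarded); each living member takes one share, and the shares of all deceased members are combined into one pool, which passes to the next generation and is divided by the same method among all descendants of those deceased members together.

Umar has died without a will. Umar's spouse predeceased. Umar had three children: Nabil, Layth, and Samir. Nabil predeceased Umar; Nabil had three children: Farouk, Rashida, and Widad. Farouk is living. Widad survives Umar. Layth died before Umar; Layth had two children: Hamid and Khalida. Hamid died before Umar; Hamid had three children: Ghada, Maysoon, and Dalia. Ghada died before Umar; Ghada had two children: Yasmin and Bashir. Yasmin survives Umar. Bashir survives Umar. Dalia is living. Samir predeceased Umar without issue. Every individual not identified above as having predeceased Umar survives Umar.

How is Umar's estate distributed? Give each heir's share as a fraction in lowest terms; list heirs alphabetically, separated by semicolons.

Bashir 1/30; Dalia 1/15; Farouk 1/5; Khalida 1/5; Maysoon 1/15; Rashida 1/5; Widad 1/5; Yasmin 1/30

There is no surviving spouse, so the entire estate passes to Umar's descendants per capita at each generation.
No one at generation 1 (Nabil, Layth) is living; moving to the next generation.
At generation 2 (Farouk, Rashida, Widad, Hamid, Khalida) there are 5 shares of (1)/5 = 1/5 each.
Living: Farouk, Rashida, Widad, and Khalida — each takes 1/5.
Deceased: Hamid. That 1/5 share is carried to generation 3.
At generation 3 (Ghada, Maysoon, Dalia) there are 3 shares of (1/5)/3 = 1/15 each.
Living: Maysoon and Dalia — each takes 1/15.
Deceased: Ghada. That 1/15 share is carried to generation 4.
At generation 4 (Yasmin, Bashir) there are 2 shares of (1/15)/2 = 1/30 each.
Living: Yasmin and Bashir — each takes 1/30.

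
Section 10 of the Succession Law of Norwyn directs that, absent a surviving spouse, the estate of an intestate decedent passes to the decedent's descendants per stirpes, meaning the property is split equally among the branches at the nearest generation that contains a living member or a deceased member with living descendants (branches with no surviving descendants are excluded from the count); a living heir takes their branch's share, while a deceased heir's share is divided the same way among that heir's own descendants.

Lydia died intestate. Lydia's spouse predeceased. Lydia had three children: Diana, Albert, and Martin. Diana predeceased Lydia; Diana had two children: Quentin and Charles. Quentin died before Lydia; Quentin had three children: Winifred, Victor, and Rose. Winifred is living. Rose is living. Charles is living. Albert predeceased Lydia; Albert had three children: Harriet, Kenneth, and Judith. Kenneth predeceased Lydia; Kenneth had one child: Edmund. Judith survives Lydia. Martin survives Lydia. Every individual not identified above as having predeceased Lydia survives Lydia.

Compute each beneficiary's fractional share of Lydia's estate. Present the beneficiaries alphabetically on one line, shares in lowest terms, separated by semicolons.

There is no surviving spouse, so the entire estate passes to Lydia's descendants per stirpes.
The estate is divided into 3 equal shares of 1/3 among Diana, Albert, Martin.
Diana predeceased; the 1/3 allotted to Diana's branch passes to Diana's issue by representation.
The 1/3 is divided into 2 equal shares of 1/6 among Quentin, Charles.
Quentin predeceased; the 1/6 allotted to Quentin's branch passes to Quentin's issue by representation.
The 1/6 is divided into 3 equal shares of 1/18 among Winifred, Victor, Rose.
Winifred is living and takes 1/18.
Victor is living and takes 1/18.
Rose is living and takes 1/18.
Charles is living and takes 1/6.
Albert predeceased; the 1/3 allotted to Albert's branch passes to Albert's issue by representation.
The 1/3 is divided into 3 equal shares of 1/9 among Harriet, Kenneth, Judith.
Harriet is living and takes 1/9.
Kenneth predeceased; the 1/9 allotted to Kenneth's branch passes to Kenneth's issue by representation.
Edmund is the sole taker at this level and receives the full 1/9.
Judith is living and takes 1/9.
Martin is living and takes 1/3.

Charles 1/6; Edmund 1/9; Harriet 1/9; Judith 1/9; Martin 1/3; Rose 1/18; Victor 1/18; Winifred 1/18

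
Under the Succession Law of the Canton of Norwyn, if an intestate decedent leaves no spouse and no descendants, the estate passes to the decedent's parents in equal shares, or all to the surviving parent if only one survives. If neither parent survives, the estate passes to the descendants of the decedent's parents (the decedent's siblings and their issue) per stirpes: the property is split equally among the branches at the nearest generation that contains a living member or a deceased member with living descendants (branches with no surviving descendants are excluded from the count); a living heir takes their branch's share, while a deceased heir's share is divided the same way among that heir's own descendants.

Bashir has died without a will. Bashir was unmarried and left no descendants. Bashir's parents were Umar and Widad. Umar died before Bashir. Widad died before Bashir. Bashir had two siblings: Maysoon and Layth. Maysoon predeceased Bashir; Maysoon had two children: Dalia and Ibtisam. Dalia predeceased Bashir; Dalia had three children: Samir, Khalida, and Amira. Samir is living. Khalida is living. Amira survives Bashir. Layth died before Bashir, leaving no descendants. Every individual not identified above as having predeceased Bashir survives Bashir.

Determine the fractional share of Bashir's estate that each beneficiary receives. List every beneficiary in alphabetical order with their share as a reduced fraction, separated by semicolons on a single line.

Neither parent survives and there are no descendants, so the estate passes to Bashir's siblings and their issue per stirpes.
Layth left no surviving issue, so that branch lapses and is disregarded.
Maysoon's line is the sole branch at this level, so the full 1 passes to Maysoon's issue by representation.
The estate is divided into 2 equal shares of 1/2 among Dalia, Ibtisam.
Dalia predeceased; the 1/2 allotted to Dalia's branch passes to Dalia's issue by representation.
The 1/2 is divided into 3 equal shares of 1/6 among Samir, Khalida, Amira.
Samir is living and takes 1/6.
Khalida is living and takes 1/6.
Amira is living and takes 1/6.
Ibtisam is living and takes 1/2.

Amira 1/6; Ibtisam 1/2; Khalida 1/6; Samir 1/6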